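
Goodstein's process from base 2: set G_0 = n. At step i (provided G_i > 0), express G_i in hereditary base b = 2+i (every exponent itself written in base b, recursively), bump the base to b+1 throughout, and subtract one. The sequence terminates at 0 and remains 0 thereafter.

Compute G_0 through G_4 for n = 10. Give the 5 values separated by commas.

(0) 10|_2 = 2^(2 + 1) + 2 ↦ 3^(3 + 1) + 3|_3 = 84 ⇒ 83
(1) 83|_3 = 3^(3 + 1) + 2 ↦ 4^(4 + 1) + 2|_4 = 1026 ⇒ 1025
(2) 1025|_4 = 4^(4 + 1) + 1 ↦ 5^(5 + 1) + 1|_5 = 15626 ⇒ 15625
(3) 15625|_5 = 5^(5 + 1) ↦ 6^(6 + 1)|_6 = 279936 ⇒ 279935

10, 83, 1025, 15625, 279935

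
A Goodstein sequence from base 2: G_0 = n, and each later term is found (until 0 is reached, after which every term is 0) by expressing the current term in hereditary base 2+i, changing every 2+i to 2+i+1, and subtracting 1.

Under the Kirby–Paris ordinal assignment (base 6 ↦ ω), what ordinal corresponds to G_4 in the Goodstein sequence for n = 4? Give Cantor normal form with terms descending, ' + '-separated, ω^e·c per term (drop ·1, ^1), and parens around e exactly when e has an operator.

i=0: 4 = 2^2 (b=2); 2→3: 3^3 = 27; 27−1 = 26
i=1: 26 = 2·3^2 + 2·3 + 2 (b=3); 3→4: 2·4^2 + 2·4 + 2 = 42; 42−1 = 41
i=2: 41 = 2·4^2 + 2·4 + 1 (b=4); 4→5: 2·5^2 + 2·5 + 1 = 61; 61−1 = 60
i=3: 60 = 2·5^2 + 2·5 (b=5); 5→6: 2·6^2 + 2·6 = 84; 84−1 = 83
i=4: 83 = 2·6^2 + 6 + 5 (b=6); 6→7: 2·7^2 + 7 + 5 = 110; 110−1 = 109

ω^2·2 + ω + 5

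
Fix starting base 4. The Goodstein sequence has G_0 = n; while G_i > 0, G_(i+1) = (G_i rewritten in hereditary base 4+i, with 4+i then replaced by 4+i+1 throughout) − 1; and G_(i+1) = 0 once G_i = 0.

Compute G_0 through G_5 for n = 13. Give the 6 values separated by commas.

G_0=13  [base 4] 3·4 + 1  →[4↦5]→  3·5 + 1 = 16  −1 ⇒ G_1=15
G_1=15  [base 5] 3·5  →[5↦6]→  3·6 = 18  −1 ⇒ G_2=17
G_2=17  [base 6] 2·6 + 5  →[6↦7]→  2·7 + 5 = 19  −1 ⇒ G_3=18
G_3=18  [base 7] 2·7 + 4  →[7↦8]→  2·8 + 4 = 20  −1 ⇒ G_4=19
G_4=19  [base 8] 2·8 + 3  →[8↦9]→  2·9 + 3 = 21  −1 ⇒ G_5=20

13, 15, 17, 18, 19, 20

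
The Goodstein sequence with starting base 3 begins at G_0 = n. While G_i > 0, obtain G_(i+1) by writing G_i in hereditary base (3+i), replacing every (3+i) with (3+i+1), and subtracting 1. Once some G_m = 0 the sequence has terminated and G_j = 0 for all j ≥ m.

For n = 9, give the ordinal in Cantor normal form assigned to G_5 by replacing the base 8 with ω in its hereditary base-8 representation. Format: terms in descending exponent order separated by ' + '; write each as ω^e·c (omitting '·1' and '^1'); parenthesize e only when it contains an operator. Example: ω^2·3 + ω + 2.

ω·2 + 7

G_0 = 9. HB_3(9) = 3^2. Bump = 16. G_1 = 15.
G_1 = 15. HB_4(15) = 3·4 + 3. Bump = 18. G_2 = 17.
G_2 = 17. HB_5(17) = 3·5 + 2. Bump = 20. G_3 = 19.
G_3 = 19. HB_6(19) = 3·6 + 1. Bump = 22. G_4 = 21.
G_4 = 21. HB_7(21) = 3·7. Bump = 24. G_5 = 23.
G_5 = 23. HB_8(23) = 2·8 + 7. Bump = 25. G_6 = 24.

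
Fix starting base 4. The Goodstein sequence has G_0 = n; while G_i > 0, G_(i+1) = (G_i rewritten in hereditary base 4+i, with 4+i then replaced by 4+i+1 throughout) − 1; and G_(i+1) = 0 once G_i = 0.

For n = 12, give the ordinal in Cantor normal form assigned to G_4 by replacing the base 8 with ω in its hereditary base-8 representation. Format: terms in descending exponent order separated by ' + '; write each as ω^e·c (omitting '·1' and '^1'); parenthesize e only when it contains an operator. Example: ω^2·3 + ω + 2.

12 —HB4→ 3·4 —bump→ 3·5 = 15 —(−1)→ 14
14 —HB5→ 2·5 + 4 —bump→ 2·6 + 4 = 16 —(−1)→ 15
15 —HB6→ 2·6 + 3 —bump→ 2·7 + 3 = 17 —(−1)→ 16
16 —HB7→ 2·7 + 2 —bump→ 2·8 + 2 = 18 —(−1)→ 17
17 —HB8→ 2·8 + 1 —bump→ 2·9 + 1 = 19 —(−1)→ 18

ω·2 + 1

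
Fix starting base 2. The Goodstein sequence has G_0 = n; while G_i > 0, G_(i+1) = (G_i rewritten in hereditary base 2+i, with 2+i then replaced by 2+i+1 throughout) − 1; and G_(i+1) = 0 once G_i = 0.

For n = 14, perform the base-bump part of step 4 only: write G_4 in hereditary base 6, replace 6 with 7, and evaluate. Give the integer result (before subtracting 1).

5862841

14 —HB2→ 2^(2 + 1) + 2^2 + 2 —bump→ 3^(3 + 1) + 3^3 + 3 = 111 —(−1)→ 110
110 —HB3→ 3^(3 + 1) + 3^3 + 2 —bump→ 4^(4 + 1) + 4^4 + 2 = 1282 —(−1)→ 1281
1281 —HB4→ 4^(4 + 1) + 4^4 + 1 —bump→ 5^(5 + 1) + 5^5 + 1 = 18751 —(−1)→ 18750
18750 —HB5→ 5^(5 + 1) + 5^5 —bump→ 6^(6 + 1) + 6^6 = 326592 —(−1)→ 326591
326591 —HB6→ 6^(6 + 1) + 5·6^5 + 5·6^4 + 5·6^3 + 5·6^2 + 5·6 + 5 —bump→ 7^(7 + 1) + 5·7^5 + 5·7^4 + 5·7^3 + 5·7^2 + 5·7 + 5 = 5862841 —(−1)→ 5862840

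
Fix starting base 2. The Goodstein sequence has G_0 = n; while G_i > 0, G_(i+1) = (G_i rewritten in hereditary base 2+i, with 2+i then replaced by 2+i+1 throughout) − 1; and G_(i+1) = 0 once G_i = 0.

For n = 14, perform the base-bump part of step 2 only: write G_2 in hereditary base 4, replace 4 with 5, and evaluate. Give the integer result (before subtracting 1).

18751

[0] 14 ≡ 2^(2 + 1) + 2^2 + 2 (base 2). Lift 3: 111. −1: 110.
[1] 110 ≡ 3^(3 + 1) + 3^3 + 2 (base 3). Lift 4: 1282. −1: 1281.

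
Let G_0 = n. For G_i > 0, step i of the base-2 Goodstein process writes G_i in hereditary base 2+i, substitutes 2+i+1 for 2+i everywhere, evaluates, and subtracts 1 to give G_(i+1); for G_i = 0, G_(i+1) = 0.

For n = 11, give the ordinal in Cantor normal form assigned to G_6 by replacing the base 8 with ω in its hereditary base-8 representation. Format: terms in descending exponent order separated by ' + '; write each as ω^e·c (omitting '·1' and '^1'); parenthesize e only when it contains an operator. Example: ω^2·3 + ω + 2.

i=0: 11 = 2^(2 + 1) + 2 + 1 (b=2); 2→3: 3^(3 + 1) + 3 + 1 = 85; 85−1 = 84
i=1: 84 = 3^(3 + 1) + 3 (b=3); 3→4: 4^(4 + 1) + 4 = 1028; 1028−1 = 1027
i=2: 1027 = 4^(4 + 1) + 3 (b=4); 4→5: 5^(5 + 1) + 3 = 15628; 15628−1 = 15627
i=3: 15627 = 5^(5 + 1) + 2 (b=5); 5→6: 6^(6 + 1) + 2 = 279938; 279938−1 = 279937
i=4: 279937 = 6^(6 + 1) + 1 (b=6); 6→7: 7^(7 + 1) + 1 = 5764802; 5764802−1 = 5764801
i=5: 5764801 = 7^(7 + 1) (b=7); 7→8: 8^(8 + 1) = 134217728; 134217728−1 = 134217727

ω^ω·7 + ω^7·7 + ω^6·7 + ω^5·7 + ω^4·7 + ω^3·7 + ω^2·7 + ω·7 + 7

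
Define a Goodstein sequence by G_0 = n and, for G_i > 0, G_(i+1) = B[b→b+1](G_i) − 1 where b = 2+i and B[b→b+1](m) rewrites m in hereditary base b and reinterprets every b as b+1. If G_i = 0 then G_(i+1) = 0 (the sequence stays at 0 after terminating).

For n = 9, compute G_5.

step 0: 9 = 2^(2 + 1) + 1; sub 3 for 2: 3^(3 + 1) + 1; = 82; G_1 = 82−1 = 81
step 1: 81 = 3^(3 + 1); sub 4 for 3: 4^(4 + 1); = 1024; G_2 = 1024−1 = 1023
step 2: 1023 = 3·4^4 + 3·4^3 + 3·4^2 + 3·4 + 3; sub 5 for 4: 3·5^5 + 3·5^3 + 3·5^2 + 3·5 + 3; = 9843; G_3 = 9843−1 = 9842
step 3: 9842 = 3·5^5 + 3·5^3 + 3·5^2 + 3·5 + 2; sub 6 for 5: 3·6^6 + 3·6^3 + 3·6^2 + 3·6 + 2; = 140744; G_4 = 140744−1 = 140743
step 4: 140743 = 3·6^6 + 3·6^3 + 3·6^2 + 3·6 + 1; sub 7 for 6: 3·7^7 + 3·7^3 + 3·7^2 + 3·7 + 1; = 2471827; G_5 = 2471827−1 = 2471826
step 5: 2471826 = 3·7^7 + 3·7^3 + 3·7^2 + 3·7; sub 8 for 7: 3·8^8 + 3·8^3 + 3·8^2 + 3·8; = 50333400; G_6 = 50333400−1 = 50333399

2471826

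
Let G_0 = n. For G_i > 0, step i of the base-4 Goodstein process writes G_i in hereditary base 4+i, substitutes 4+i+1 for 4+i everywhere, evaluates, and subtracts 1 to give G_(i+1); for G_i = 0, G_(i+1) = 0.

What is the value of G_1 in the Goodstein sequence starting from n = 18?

18 —HB4→ 4^2 + 2 —bump→ 5^2 + 2 = 27 —(−1)→ 26
26 —HB5→ 5^2 + 1 —bump→ 6^2 + 1 = 37 —(−1)→ 36

26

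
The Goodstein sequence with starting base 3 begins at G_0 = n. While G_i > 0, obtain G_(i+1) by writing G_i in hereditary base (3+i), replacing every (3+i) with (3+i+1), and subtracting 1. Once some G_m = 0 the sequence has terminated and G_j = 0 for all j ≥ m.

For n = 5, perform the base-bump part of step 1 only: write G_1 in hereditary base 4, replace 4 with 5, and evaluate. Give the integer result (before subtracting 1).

G_0=5  [base 3] 3 + 2  →[3↦4]→  4 + 2 = 6  −1 ⇒ G_1=5
G_1=5  [base 4] 4 + 1  →[4↦5]→  5 + 1 = 6  −1 ⇒ G_2=5

6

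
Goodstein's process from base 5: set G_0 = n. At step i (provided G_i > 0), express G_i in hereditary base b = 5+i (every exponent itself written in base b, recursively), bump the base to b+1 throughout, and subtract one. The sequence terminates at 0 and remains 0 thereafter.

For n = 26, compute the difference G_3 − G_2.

i=0: 26 = 5^2 + 1 (b=5); 5→6: 6^2 + 1 = 37; 37−1 = 36
i=1: 36 = 6^2 (b=6); 6→7: 7^2 = 49; 49−1 = 48
i=2: 48 = 6·7 + 6 (b=7); 7→8: 6·8 + 6 = 54; 54−1 = 53

5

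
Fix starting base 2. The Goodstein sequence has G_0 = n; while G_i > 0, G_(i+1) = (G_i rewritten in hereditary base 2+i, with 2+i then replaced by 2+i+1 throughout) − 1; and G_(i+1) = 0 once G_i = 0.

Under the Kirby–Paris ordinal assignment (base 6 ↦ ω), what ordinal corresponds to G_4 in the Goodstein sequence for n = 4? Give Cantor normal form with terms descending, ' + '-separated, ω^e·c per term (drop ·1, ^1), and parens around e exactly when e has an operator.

ω^2·2 + ω + 5

step 0: 4 = 2^2; sub 3 for 2: 3^3; = 27; G_1 = 27−1 = 26
step 1: 26 = 2·3^2 + 2·3 + 2; sub 4 for 3: 2·4^2 + 2·4 + 2; = 42; G_2 = 42−1 = 41
step 2: 41 = 2·4^2 + 2·4 + 1; sub 5 for 4: 2·5^2 + 2·5 + 1; = 61; G_3 = 61−1 = 60
step 3: 60 = 2·5^2 + 2·5; sub 6 for 5: 2·6^2 + 2·6; = 84; G_4 = 84−1 = 83
step 4: 83 = 2·6^2 + 6 + 5; sub 7 for 6: 2·7^2 + 7 + 5; = 110; G_5 = 110−1 = 109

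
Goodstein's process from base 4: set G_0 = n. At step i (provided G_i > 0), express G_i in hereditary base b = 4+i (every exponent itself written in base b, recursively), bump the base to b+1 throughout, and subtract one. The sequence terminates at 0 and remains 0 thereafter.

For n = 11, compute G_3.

14

[0] 11 ≡ 2·4 + 3 (base 4). Lift 5: 13. −1: 12.
[1] 12 ≡ 2·5 + 2 (base 5). Lift 6: 14. −1: 13.
[2] 13 ≡ 2·6 + 1 (base 6). Lift 7: 15. −1: 14.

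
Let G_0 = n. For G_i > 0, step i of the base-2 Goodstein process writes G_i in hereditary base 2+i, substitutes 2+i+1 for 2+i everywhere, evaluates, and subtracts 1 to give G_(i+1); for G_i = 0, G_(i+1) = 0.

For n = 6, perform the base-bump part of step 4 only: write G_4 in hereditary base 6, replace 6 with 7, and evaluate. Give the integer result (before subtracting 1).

98040

6 —HB2→ 2^2 + 2 —bump→ 3^3 + 3 = 30 —(−1)→ 29
29 —HB3→ 3^3 + 2 —bump→ 4^4 + 2 = 258 —(−1)→ 257
257 —HB4→ 4^4 + 1 —bump→ 5^5 + 1 = 3126 —(−1)→ 3125
3125 —HB5→ 5^5 —bump→ 6^6 = 46656 —(−1)→ 46655
46655 —HB6→ 5·6^5 + 5·6^4 + 5·6^3 + 5·6^2 + 5·6 + 5 —bump→ 5·7^5 + 5·7^4 + 5·7^3 + 5·7^2 + 5·7 + 5 = 98040 —(−1)→ 98039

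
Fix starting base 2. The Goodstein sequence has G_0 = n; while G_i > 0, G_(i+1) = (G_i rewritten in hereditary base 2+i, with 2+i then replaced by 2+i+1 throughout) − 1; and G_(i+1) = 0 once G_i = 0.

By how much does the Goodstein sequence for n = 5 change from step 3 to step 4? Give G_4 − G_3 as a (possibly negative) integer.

308

G_0=5  [base 2] 2^2 + 1  →[2↦3]→  3^3 + 1 = 28  −1 ⇒ G_1=27
G_1=27  [base 3] 3^3  →[3↦4]→  4^4 = 256  −1 ⇒ G_2=255
G_2=255  [base 4] 3·4^3 + 3·4^2 + 3·4 + 3  →[4↦5]→  3·5^3 + 3·5^2 + 3·5 + 3 = 468  −1 ⇒ G_3=467
G_3=467  [base 5] 3·5^3 + 3·5^2 + 3·5 + 2  →[5↦6]→  3·6^3 + 3·6^2 + 3·6 + 2 = 776  −1 ⇒ G_4=775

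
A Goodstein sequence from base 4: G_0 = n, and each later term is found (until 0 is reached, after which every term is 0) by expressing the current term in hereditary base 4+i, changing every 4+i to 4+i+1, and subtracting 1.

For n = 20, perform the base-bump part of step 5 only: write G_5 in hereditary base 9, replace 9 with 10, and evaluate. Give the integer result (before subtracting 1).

G_0 = 20. HB_4(20) = 4^2 + 4. Bump = 30. G_1 = 29.
G_1 = 29. HB_5(29) = 5^2 + 4. Bump = 40. G_2 = 39.
G_2 = 39. HB_6(39) = 6^2 + 3. Bump = 52. G_3 = 51.
G_3 = 51. HB_7(51) = 7^2 + 2. Bump = 66. G_4 = 65.
G_4 = 65. HB_8(65) = 8^2 + 1. Bump = 82. G_5 = 81.
G_5 = 81. HB_9(81) = 9^2. Bump = 100. G_6 = 99.

100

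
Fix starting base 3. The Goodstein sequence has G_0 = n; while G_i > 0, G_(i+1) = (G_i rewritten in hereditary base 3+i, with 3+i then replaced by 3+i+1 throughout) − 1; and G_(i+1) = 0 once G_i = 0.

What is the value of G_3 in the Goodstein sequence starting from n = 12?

37

12 —HB3→ 3^2 + 3 —bump→ 4^2 + 4 = 20 —(−1)→ 19
19 —HB4→ 4^2 + 3 —bump→ 5^2 + 3 = 28 —(−1)→ 27
27 —HB5→ 5^2 + 2 —bump→ 6^2 + 2 = 38 —(−1)→ 37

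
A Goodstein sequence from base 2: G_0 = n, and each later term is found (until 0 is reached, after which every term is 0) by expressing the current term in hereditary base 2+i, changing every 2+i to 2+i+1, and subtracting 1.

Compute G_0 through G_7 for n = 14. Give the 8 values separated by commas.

14, 110, 1281, 18750, 326591, 5862840, 134404971, 3487116548

step 0: 14 = 2^(2 + 1) + 2^2 + 2; sub 3 for 2: 3^(3 + 1) + 3^3 + 3; = 111; G_1 = 111−1 = 110
step 1: 110 = 3^(3 + 1) + 3^3 + 2; sub 4 for 3: 4^(4 + 1) + 4^4 + 2; = 1282; G_2 = 1282−1 = 1281
step 2: 1281 = 4^(4 + 1) + 4^4 + 1; sub 5 for 4: 5^(5 + 1) + 5^5 + 1; = 18751; G_3 = 18751−1 = 18750
step 3: 18750 = 5^(5 + 1) + 5^5; sub 6 for 5: 6^(6 + 1) + 6^6; = 326592; G_4 = 326592−1 = 326591
step 4: 326591 = 6^(6 + 1) + 5·6^5 + 5·6^4 + 5·6^3 + 5·6^2 + 5·6 + 5; sub 7 for 6: 7^(7 + 1) + 5·7^5 + 5·7^4 + 5·7^3 + 5·7^2 + 5·7 + 5; = 5862841; G_5 = 5862841−1 = 5862840
step 5: 5862840 = 7^(7 + 1) + 5·7^5 + 5·7^4 + 5·7^3 + 5·7^2 + 5·7 + 4; sub 8 for 7: 8^(8 + 1) + 5·8^5 + 5·8^4 + 5·8^3 + 5·8^2 + 5·8 + 4; = 134404972; G_6 = 134404972−1 = 134404971
step 6: 134404971 = 8^(8 + 1) + 5·8^5 + 5·8^4 + 5·8^3 + 5·8^2 + 5·8 + 3; sub 9 for 8: 9^(9 + 1) + 5·9^5 + 5·9^4 + 5·9^3 + 5·9^2 + 5·9 + 3; = 3487116549; G_7 = 3487116549−1 = 3487116548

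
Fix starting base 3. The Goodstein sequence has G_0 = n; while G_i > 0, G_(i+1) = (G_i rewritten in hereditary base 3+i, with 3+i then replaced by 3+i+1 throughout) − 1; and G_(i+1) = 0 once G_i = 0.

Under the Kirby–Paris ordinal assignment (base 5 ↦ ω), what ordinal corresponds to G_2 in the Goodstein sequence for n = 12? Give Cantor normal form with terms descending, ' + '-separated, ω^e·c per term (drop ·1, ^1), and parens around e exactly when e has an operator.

ω^2 + 2

[0] 12 ≡ 3^2 + 3 (base 3). Lift 4: 20. −1: 19.
[1] 19 ≡ 4^2 + 3 (base 4). Lift 5: 28. −1: 27.
[2] 27 ≡ 5^2 + 2 (base 5). Lift 6: 38. −1: 37.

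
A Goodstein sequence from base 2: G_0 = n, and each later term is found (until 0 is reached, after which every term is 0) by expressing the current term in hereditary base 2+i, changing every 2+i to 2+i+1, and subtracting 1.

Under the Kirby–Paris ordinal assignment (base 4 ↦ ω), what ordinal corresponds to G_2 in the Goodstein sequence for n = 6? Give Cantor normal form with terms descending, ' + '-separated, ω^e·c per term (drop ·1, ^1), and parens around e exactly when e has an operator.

[0] 6 ≡ 2^2 + 2 (base 2). Lift 3: 30. −1: 29.
[1] 29 ≡ 3^3 + 2 (base 3). Lift 4: 258. −1: 257.
[2] 257 ≡ 4^4 + 1 (base 4). Lift 5: 3126. −1: 3125.

ω^ω + 1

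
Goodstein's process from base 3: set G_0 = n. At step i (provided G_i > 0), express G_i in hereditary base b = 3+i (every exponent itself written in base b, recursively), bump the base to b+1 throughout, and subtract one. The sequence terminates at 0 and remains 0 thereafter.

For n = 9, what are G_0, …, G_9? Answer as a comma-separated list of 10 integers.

9 —HB3→ 3^2 —bump→ 4^2 = 16 —(−1)→ 15
15 —HB4→ 3·4 + 3 —bump→ 3·5 + 3 = 18 —(−1)→ 17
17 —HB5→ 3·5 + 2 —bump→ 3·6 + 2 = 20 —(−1)→ 19
19 —HB6→ 3·6 + 1 —bump→ 3·7 + 1 = 22 —(−1)→ 21
21 —HB7→ 3·7 —bump→ 3·8 = 24 —(−1)→ 23
23 —HB8→ 2·8 + 7 —bump→ 2·9 + 7 = 25 —(−1)→ 24
24 —HB9→ 2·9 + 6 —bump→ 2·10 + 6 = 26 —(−1)→ 25
25 —HB10→ 2·10 + 5 —bump→ 2·11 + 5 = 27 —(−1)→ 26
26 —HB11→ 2·11 + 4 —bump→ 2·12 + 4 = 28 —(−1)→ 27

9, 15, 17, 19, 21, 23, 24, 25, 26, 27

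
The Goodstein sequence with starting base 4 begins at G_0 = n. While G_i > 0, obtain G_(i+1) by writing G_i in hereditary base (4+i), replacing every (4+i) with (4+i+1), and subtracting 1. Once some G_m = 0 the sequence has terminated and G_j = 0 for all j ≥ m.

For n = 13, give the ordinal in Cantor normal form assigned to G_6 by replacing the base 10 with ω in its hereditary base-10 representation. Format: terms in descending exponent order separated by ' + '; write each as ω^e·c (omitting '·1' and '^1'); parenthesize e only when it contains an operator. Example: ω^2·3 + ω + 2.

ω·2 + 1

G_0=13  [base 4] 3·4 + 1  →[4↦5]→  3·5 + 1 = 16  −1 ⇒ G_1=15
G_1=15  [base 5] 3·5  →[5↦6]→  3·6 = 18  −1 ⇒ G_2=17
G_2=17  [base 6] 2·6 + 5  →[6↦7]→  2·7 + 5 = 19  −1 ⇒ G_3=18
G_3=18  [base 7] 2·7 + 4  →[7↦8]→  2·8 + 4 = 20  −1 ⇒ G_4=19
G_4=19  [base 8] 2·8 + 3  →[8↦9]→  2·9 + 3 = 21  −1 ⇒ G_5=20
G_5=20  [base 9] 2·9 + 2  →[9↦10]→  2·10 + 2 = 22  −1 ⇒ G_6=21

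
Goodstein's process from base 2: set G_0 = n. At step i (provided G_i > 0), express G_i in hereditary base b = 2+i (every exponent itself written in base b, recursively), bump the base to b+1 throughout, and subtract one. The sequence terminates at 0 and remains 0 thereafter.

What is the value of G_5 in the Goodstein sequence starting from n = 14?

i=0: 14 = 2^(2 + 1) + 2^2 + 2 (b=2); 2→3: 3^(3 + 1) + 3^3 + 3 = 111; 111−1 = 110
i=1: 110 = 3^(3 + 1) + 3^3 + 2 (b=3); 3→4: 4^(4 + 1) + 4^4 + 2 = 1282; 1282−1 = 1281
i=2: 1281 = 4^(4 + 1) + 4^4 + 1 (b=4); 4→5: 5^(5 + 1) + 5^5 + 1 = 18751; 18751−1 = 18750
i=3: 18750 = 5^(5 + 1) + 5^5 (b=5); 5→6: 6^(6 + 1) + 6^6 = 326592; 326592−1 = 326591
i=4: 326591 = 6^(6 + 1) + 5·6^5 + 5·6^4 + 5·6^3 + 5·6^2 + 5·6 + 5 (b=6); 6→7: 7^(7 + 1) + 5·7^5 + 5·7^4 + 5·7^3 + 5·7^2 + 5·7 + 5 = 5862841; 5862841−1 = 5862840
i=5: 5862840 = 7^(7 + 1) + 5·7^5 + 5·7^4 + 5·7^3 + 5·7^2 + 5·7 + 4 (b=7); 7→8: 8^(8 + 1) + 5·8^5 + 5·8^4 + 5·8^3 + 5·8^2 + 5·8 + 4 = 134404972; 134404972−1 = 134404971

5862840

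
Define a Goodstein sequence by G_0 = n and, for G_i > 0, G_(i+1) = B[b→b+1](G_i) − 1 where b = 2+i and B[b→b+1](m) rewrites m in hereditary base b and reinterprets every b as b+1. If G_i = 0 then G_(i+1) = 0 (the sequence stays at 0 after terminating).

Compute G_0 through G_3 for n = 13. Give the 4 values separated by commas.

13, 108, 1279, 16092

i=0: 13 = 2^(2 + 1) + 2^2 + 1 (b=2); 2→3: 3^(3 + 1) + 3^3 + 1 = 109; 109−1 = 108
i=1: 108 = 3^(3 + 1) + 3^3 (b=3); 3→4: 4^(4 + 1) + 4^4 = 1280; 1280−1 = 1279
i=2: 1279 = 4^(4 + 1) + 3·4^3 + 3·4^2 + 3·4 + 3 (b=4); 4→5: 5^(5 + 1) + 3·5^3 + 3·5^2 + 3·5 + 3 = 16093; 16093−1 = 16092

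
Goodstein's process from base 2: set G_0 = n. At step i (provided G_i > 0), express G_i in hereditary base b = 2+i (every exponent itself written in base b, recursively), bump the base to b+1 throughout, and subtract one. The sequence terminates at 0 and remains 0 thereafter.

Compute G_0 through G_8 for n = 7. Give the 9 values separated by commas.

7, 30, 259, 3127, 46657, 823543, 16777215, 37665879, 77777775

base 2: 7 = 2^2 + 2 + 1; at 3: 3^3 + 3 + 1 = 31; next = 30
base 3: 30 = 3^3 + 3; at 4: 4^4 + 4 = 260; next = 259
base 4: 259 = 4^4 + 3; at 5: 5^5 + 3 = 3128; next = 3127
base 5: 3127 = 5^5 + 2; at 6: 6^6 + 2 = 46658; next = 46657
base 6: 46657 = 6^6 + 1; at 7: 7^7 + 1 = 823544; next = 823543
base 7: 823543 = 7^7; at 8: 8^8 = 16777216; next = 16777215
base 8: 16777215 = 7·8^7 + 7·8^6 + 7·8^5 + 7·8^4 + 7·8^3 + 7·8^2 + 7·8 + 7; at 9: 7·9^7 + 7·9^6 + 7·9^5 + 7·9^4 + 7·9^3 + 7·9^2 + 7·9 + 7 = 37665880; next = 37665879
base 9: 37665879 = 7·9^7 + 7·9^6 + 7·9^5 + 7·9^4 + 7·9^3 + 7·9^2 + 7·9 + 6; at 10: 7·10^7 + 7·10^6 + 7·10^5 + 7·10^4 + 7·10^3 + 7·10^2 + 7·10 + 6 = 77777776; next = 77777775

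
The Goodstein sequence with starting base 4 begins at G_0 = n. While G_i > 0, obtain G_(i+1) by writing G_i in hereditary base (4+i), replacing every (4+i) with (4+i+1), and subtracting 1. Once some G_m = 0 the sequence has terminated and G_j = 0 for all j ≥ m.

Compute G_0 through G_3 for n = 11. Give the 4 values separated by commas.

11 —HB4→ 2·4 + 3 —bump→ 2·5 + 3 = 13 —(−1)→ 12
12 —HB5→ 2·5 + 2 —bump→ 2·6 + 2 = 14 —(−1)→ 13
13 —HB6→ 2·6 + 1 —bump→ 2·7 + 1 = 15 —(−1)→ 14

11, 12, 13, 14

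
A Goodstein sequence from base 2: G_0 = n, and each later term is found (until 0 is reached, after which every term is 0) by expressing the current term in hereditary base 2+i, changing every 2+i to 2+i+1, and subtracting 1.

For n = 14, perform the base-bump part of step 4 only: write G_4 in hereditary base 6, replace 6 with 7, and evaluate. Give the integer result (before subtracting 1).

5862841

step 0: 14 = 2^(2 + 1) + 2^2 + 2; sub 3 for 2: 3^(3 + 1) + 3^3 + 3; = 111; G_1 = 111−1 = 110
step 1: 110 = 3^(3 + 1) + 3^3 + 2; sub 4 for 3: 4^(4 + 1) + 4^4 + 2; = 1282; G_2 = 1282−1 = 1281
step 2: 1281 = 4^(4 + 1) + 4^4 + 1; sub 5 for 4: 5^(5 + 1) + 5^5 + 1; = 18751; G_3 = 18751−1 = 18750
step 3: 18750 = 5^(5 + 1) + 5^5; sub 6 for 5: 6^(6 + 1) + 6^6; = 326592; G_4 = 326592−1 = 326591
step 4: 326591 = 6^(6 + 1) + 5·6^5 + 5·6^4 + 5·6^3 + 5·6^2 + 5·6 + 5; sub 7 for 6: 7^(7 + 1) + 5·7^5 + 5·7^4 + 5·7^3 + 5·7^2 + 5·7 + 5; = 5862841; G_5 = 5862841−1 = 5862840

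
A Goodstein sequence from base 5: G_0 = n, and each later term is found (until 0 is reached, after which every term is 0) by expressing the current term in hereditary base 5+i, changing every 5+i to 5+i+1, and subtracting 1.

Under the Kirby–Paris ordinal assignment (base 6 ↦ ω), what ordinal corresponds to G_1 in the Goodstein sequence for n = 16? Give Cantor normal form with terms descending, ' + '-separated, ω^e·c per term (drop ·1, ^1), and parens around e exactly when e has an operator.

step 0: 16 = 3·5 + 1; sub 6 for 5: 3·6 + 1; = 19; G_1 = 19−1 = 18
step 1: 18 = 3·6; sub 7 for 6: 3·7; = 21; G_2 = 21−1 = 20

ω·3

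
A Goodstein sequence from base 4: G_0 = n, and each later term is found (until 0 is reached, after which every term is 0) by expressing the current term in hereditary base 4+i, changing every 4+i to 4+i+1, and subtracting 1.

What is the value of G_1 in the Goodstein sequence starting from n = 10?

11

base 4: 10 = 2·4 + 2; at 5: 2·5 + 2 = 12; next = 11
base 5: 11 = 2·5 + 1; at 6: 2·6 + 1 = 13; next = 12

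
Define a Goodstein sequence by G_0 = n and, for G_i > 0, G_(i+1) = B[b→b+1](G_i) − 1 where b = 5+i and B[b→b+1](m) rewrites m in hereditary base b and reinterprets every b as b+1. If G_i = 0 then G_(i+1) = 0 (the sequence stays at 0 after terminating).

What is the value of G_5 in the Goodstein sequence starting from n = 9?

9

step 0: 9 = 5 + 4; sub 6 for 5: 6 + 4; = 10; G_1 = 10−1 = 9
step 1: 9 = 6 + 3; sub 7 for 6: 7 + 3; = 10; G_2 = 10−1 = 9
step 2: 9 = 7 + 2; sub 8 for 7: 8 + 2; = 10; G_3 = 10−1 = 9
step 3: 9 = 8 + 1; sub 9 for 8: 9 + 1; = 10; G_4 = 10−1 = 9
step 4: 9 = 9; sub 10 for 9: 10; = 10; G_5 = 10−1 = 9
step 5: 9 = 9; sub 11 for 10: 9; = 9; G_6 = 9−1 = 8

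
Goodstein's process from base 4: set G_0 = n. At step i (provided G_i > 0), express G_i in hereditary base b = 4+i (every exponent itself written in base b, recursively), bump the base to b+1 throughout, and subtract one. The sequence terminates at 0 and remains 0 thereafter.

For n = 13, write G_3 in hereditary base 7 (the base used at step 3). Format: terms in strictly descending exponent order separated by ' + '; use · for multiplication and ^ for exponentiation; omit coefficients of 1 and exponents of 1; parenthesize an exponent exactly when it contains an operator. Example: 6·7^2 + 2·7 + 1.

13 —HB4→ 3·4 + 1 —bump→ 3·5 + 1 = 16 —(−1)→ 15
15 —HB5→ 3·5 —bump→ 3·6 = 18 —(−1)→ 17
17 —HB6→ 2·6 + 5 —bump→ 2·7 + 5 = 19 —(−1)→ 18

2·7 + 4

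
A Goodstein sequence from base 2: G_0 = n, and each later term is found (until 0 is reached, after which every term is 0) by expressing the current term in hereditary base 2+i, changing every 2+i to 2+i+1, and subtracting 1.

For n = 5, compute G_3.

[0] 5 ≡ 2^2 + 1 (base 2). Lift 3: 28. −1: 27.
[1] 27 ≡ 3^3 (base 3). Lift 4: 256. −1: 255.
[2] 255 ≡ 3·4^3 + 3·4^2 + 3·4 + 3 (base 4). Lift 5: 468. −1: 467.

467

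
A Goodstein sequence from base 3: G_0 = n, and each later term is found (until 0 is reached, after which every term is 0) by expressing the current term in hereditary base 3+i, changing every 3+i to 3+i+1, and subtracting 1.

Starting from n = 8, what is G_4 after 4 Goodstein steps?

11

step 0: 8 = 2·3 + 2; sub 4 for 3: 2·4 + 2; = 10; G_1 = 10−1 = 9
step 1: 9 = 2·4 + 1; sub 5 for 4: 2·5 + 1; = 11; G_2 = 11−1 = 10
step 2: 10 = 2·5; sub 6 for 5: 2·6; = 12; G_3 = 12−1 = 11
step 3: 11 = 6 + 5; sub 7 for 6: 7 + 5; = 12; G_4 = 12−1 = 11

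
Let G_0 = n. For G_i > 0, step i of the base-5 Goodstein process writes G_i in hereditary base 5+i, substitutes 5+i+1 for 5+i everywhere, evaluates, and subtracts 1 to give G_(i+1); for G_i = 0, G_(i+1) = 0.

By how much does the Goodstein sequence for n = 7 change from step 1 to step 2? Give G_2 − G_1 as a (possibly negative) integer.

step 0: 7 = 5 + 2; sub 6 for 5: 6 + 2; = 8; G_1 = 8−1 = 7
step 1: 7 = 6 + 1; sub 7 for 6: 7 + 1; = 8; G_2 = 8−1 = 7

0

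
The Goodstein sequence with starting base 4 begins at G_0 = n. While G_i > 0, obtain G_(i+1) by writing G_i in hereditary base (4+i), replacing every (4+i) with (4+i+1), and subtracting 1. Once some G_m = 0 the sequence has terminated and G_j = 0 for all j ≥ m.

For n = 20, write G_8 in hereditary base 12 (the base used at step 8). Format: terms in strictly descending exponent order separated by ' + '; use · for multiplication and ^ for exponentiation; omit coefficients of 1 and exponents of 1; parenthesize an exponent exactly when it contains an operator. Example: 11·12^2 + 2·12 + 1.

base 4: 20 = 4^2 + 4; at 5: 5^2 + 5 = 30; next = 29
base 5: 29 = 5^2 + 4; at 6: 6^2 + 4 = 40; next = 39
base 6: 39 = 6^2 + 3; at 7: 7^2 + 3 = 52; next = 51
base 7: 51 = 7^2 + 2; at 8: 8^2 + 2 = 66; next = 65
base 8: 65 = 8^2 + 1; at 9: 9^2 + 1 = 82; next = 81
base 9: 81 = 9^2; at 10: 10^2 = 100; next = 99
base 10: 99 = 9·10 + 9; at 11: 9·11 + 9 = 108; next = 107
base 11: 107 = 9·11 + 8; at 12: 9·12 + 8 = 116; next = 115

9·12 + 7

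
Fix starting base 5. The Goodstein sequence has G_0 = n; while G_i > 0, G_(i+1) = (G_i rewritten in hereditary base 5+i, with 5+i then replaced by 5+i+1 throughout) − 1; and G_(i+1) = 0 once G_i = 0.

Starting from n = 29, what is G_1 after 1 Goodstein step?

[0] 29 ≡ 5^2 + 4 (base 5). Lift 6: 40. −1: 39.
[1] 39 ≡ 6^2 + 3 (base 6). Lift 7: 52. −1: 51.

39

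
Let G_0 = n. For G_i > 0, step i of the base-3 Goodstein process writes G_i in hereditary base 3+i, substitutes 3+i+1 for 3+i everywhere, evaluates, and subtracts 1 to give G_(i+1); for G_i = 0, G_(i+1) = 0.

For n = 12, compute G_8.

81

[0] 12 ≡ 3^2 + 3 (base 3). Lift 4: 20. −1: 19.
[1] 19 ≡ 4^2 + 3 (base 4). Lift 5: 28. −1: 27.
[2] 27 ≡ 5^2 + 2 (base 5). Lift 6: 38. −1: 37.
[3] 37 ≡ 6^2 + 1 (base 6). Lift 7: 50. −1: 49.
[4] 49 ≡ 7^2 (base 7). Lift 8: 64. −1: 63.
[5] 63 ≡ 7·8 + 7 (base 8). Lift 9: 70. −1: 69.
[6] 69 ≡ 7·9 + 6 (base 9). Lift 10: 76. −1: 75.
[7] 75 ≡ 7·10 + 5 (base 10). Lift 11: 82. −1: 81.
[8] 81 ≡ 7·11 + 4 (base 11). Lift 12: 88. −1: 87.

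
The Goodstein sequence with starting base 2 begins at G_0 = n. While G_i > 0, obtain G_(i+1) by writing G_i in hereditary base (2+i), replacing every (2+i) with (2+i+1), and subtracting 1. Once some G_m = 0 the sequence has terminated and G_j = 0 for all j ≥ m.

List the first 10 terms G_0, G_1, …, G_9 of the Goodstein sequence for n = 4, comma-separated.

base 2: 4 = 2^2; at 3: 3^3 = 27; next = 26
base 3: 26 = 2·3^2 + 2·3 + 2; at 4: 2·4^2 + 2·4 + 2 = 42; next = 41
base 4: 41 = 2·4^2 + 2·4 + 1; at 5: 2·5^2 + 2·5 + 1 = 61; next = 60
base 5: 60 = 2·5^2 + 2·5; at 6: 2·6^2 + 2·6 = 84; next = 83
base 6: 83 = 2·6^2 + 6 + 5; at 7: 2·7^2 + 7 + 5 = 110; next = 109
base 7: 109 = 2·7^2 + 7 + 4; at 8: 2·8^2 + 8 + 4 = 140; next = 139
base 8: 139 = 2·8^2 + 8 + 3; at 9: 2·9^2 + 9 + 3 = 174; next = 173
base 9: 173 = 2·9^2 + 9 + 2; at 10: 2·10^2 + 10 + 2 = 212; next = 211
base 10: 211 = 2·10^2 + 10 + 1; at 11: 2·11^2 + 11 + 1 = 254; next = 253

4, 26, 41, 60, 83, 109, 139, 173, 211, 253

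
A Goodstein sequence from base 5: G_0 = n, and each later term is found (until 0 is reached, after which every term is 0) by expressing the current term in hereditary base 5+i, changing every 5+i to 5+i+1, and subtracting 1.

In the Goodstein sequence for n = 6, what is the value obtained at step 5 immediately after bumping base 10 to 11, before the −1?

[0] 6 ≡ 5 + 1 (base 5). Lift 6: 7. −1: 6.
[1] 6 ≡ 6 (base 6). Lift 7: 7. −1: 6.
[2] 6 ≡ 6 (base 7). Lift 8: 6. −1: 5.
[3] 5 ≡ 5 (base 8). Lift 9: 5. −1: 4.
[4] 4 ≡ 4 (base 9). Lift 10: 4. −1: 3.
[5] 3 ≡ 3 (base 10). Lift 11: 3. −1: 2.

3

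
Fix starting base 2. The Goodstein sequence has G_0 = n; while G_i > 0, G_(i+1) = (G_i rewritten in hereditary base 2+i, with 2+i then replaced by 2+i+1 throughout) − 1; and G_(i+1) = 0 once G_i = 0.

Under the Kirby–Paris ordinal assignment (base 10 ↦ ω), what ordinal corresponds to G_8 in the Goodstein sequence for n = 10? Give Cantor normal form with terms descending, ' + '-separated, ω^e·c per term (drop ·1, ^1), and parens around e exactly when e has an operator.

G_0 = 10. HB_2(10) = 2^(2 + 1) + 2. Bump = 84. G_1 = 83.
G_1 = 83. HB_3(83) = 3^(3 + 1) + 2. Bump = 1026. G_2 = 1025.
G_2 = 1025. HB_4(1025) = 4^(4 + 1) + 1. Bump = 15626. G_3 = 15625.
G_3 = 15625. HB_5(15625) = 5^(5 + 1). Bump = 279936. G_4 = 279935.
G_4 = 279935. HB_6(279935) = 5·6^6 + 5·6^5 + 5·6^4 + 5·6^3 + 5·6^2 + 5·6 + 5. Bump = 4215755. G_5 = 4215754.
G_5 = 4215754. HB_7(4215754) = 5·7^7 + 5·7^5 + 5·7^4 + 5·7^3 + 5·7^2 + 5·7 + 4. Bump = 84073324. G_6 = 84073323.
G_6 = 84073323. HB_8(84073323) = 5·8^8 + 5·8^5 + 5·8^4 + 5·8^3 + 5·8^2 + 5·8 + 3. Bump = 1937434593. G_7 = 1937434592.
G_7 = 1937434592. HB_9(1937434592) = 5·9^9 + 5·9^5 + 5·9^4 + 5·9^3 + 5·9^2 + 5·9 + 2. Bump = 50000555552. G_8 = 50000555551.
G_8 = 50000555551. HB_10(50000555551) = 5·10^10 + 5·10^5 + 5·10^4 + 5·10^3 + 5·10^2 + 5·10 + 1. Bump = 1426559238831. G_9 = 1426559238830.

ω^ω·5 + ω^5·5 + ω^4·5 + ω^3·5 + ω^2·5 + ω·5 + 1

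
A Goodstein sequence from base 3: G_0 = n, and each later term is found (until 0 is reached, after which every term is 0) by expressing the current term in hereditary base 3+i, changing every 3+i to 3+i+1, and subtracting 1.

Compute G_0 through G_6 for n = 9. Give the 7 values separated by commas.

9 —HB3→ 3^2 —bump→ 4^2 = 16 —(−1)→ 15
15 —HB4→ 3·4 + 3 —bump→ 3·5 + 3 = 18 —(−1)→ 17
17 —HB5→ 3·5 + 2 —bump→ 3·6 + 2 = 20 —(−1)→ 19
19 —HB6→ 3·6 + 1 —bump→ 3·7 + 1 = 22 —(−1)→ 21
21 —HB7→ 3·7 —bump→ 3·8 = 24 —(−1)→ 23
23 —HB8→ 2·8 + 7 —bump→ 2·9 + 7 = 25 —(−1)→ 24

9, 15, 17, 19, 21, 23, 24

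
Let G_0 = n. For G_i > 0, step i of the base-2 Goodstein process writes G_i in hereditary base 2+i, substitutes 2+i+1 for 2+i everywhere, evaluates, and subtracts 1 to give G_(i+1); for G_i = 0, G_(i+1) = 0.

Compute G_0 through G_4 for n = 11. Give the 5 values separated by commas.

11 —HB2→ 2^(2 + 1) + 2 + 1 —bump→ 3^(3 + 1) + 3 + 1 = 85 —(−1)→ 84
84 —HB3→ 3^(3 + 1) + 3 —bump→ 4^(4 + 1) + 4 = 1028 —(−1)→ 1027
1027 —HB4→ 4^(4 + 1) + 3 —bump→ 5^(5 + 1) + 3 = 15628 —(−1)→ 15627
15627 —HB5→ 5^(5 + 1) + 2 —bump→ 6^(6 + 1) + 2 = 279938 —(−1)→ 279937

11, 84, 1027, 15627, 279937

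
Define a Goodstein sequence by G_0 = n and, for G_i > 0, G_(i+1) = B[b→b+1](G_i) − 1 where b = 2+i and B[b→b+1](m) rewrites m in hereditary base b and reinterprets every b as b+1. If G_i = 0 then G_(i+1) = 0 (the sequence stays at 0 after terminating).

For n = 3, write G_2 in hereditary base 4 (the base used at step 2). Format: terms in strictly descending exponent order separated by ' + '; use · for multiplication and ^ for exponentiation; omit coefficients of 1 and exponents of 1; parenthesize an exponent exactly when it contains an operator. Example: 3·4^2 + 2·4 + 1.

3

step 0: 3 = 2 + 1; sub 3 for 2: 3 + 1; = 4; G_1 = 4−1 = 3
step 1: 3 = 3; sub 4 for 3: 4; = 4; G_2 = 4−1 = 3
step 2: 3 = 3; sub 5 for 4: 3; = 3; G_3 = 3−1 = 2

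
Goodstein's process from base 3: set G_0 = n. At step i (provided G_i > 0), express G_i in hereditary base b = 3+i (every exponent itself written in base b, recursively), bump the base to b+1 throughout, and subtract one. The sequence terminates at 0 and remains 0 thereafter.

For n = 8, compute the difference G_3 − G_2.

1

G_0 = 8. HB_3(8) = 2·3 + 2. Bump = 10. G_1 = 9.
G_1 = 9. HB_4(9) = 2·4 + 1. Bump = 11. G_2 = 10.
G_2 = 10. HB_5(10) = 2·5. Bump = 12. G_3 = 11.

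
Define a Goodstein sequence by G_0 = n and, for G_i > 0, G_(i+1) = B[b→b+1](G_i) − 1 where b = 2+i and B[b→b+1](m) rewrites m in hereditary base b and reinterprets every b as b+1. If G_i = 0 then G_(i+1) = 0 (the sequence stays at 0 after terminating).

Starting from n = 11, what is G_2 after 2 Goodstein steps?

G_0 = 11. HB_2(11) = 2^(2 + 1) + 2 + 1. Bump = 85. G_1 = 84.
G_1 = 84. HB_3(84) = 3^(3 + 1) + 3. Bump = 1028. G_2 = 1027.
G_2 = 1027. HB_4(1027) = 4^(4 + 1) + 3. Bump = 15628. G_3 = 15627.

1027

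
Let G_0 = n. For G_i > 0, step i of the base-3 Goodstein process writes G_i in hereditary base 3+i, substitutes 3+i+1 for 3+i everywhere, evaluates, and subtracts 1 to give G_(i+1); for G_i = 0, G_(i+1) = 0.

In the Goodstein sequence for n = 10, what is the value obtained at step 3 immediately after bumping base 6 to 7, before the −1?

31

10 —HB3→ 3^2 + 1 —bump→ 4^2 + 1 = 17 —(−1)→ 16
16 —HB4→ 4^2 —bump→ 5^2 = 25 —(−1)→ 24
24 —HB5→ 4·5 + 4 —bump→ 4·6 + 4 = 28 —(−1)→ 27
27 —HB6→ 4·6 + 3 —bump→ 4·7 + 3 = 31 —(−1)→ 30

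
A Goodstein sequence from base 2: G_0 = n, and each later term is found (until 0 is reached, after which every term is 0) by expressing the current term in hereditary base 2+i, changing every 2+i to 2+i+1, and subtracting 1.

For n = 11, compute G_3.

15627

(0) 11|_2 = 2^(2 + 1) + 2 + 1 ↦ 3^(3 + 1) + 3 + 1|_3 = 85 ⇒ 84
(1) 84|_3 = 3^(3 + 1) + 3 ↦ 4^(4 + 1) + 4|_4 = 1028 ⇒ 1027
(2) 1027|_4 = 4^(4 + 1) + 3 ↦ 5^(5 + 1) + 3|_5 = 15628 ⇒ 15627
(3) 15627|_5 = 5^(5 + 1) + 2 ↦ 6^(6 + 1) + 2|_6 = 279938 ⇒ 279937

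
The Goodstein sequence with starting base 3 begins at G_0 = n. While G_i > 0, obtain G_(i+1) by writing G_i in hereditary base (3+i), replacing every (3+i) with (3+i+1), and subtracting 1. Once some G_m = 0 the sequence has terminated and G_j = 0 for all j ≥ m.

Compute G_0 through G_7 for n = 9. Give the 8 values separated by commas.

9, 15, 17, 19, 21, 23, 24, 25

step 0: 9 = 3^2; sub 4 for 3: 4^2; = 16; G_1 = 16−1 = 15
step 1: 15 = 3·4 + 3; sub 5 for 4: 3·5 + 3; = 18; G_2 = 18−1 = 17
step 2: 17 = 3·5 + 2; sub 6 for 5: 3·6 + 2; = 20; G_3 = 20−1 = 19
step 3: 19 = 3·6 + 1; sub 7 for 6: 3·7 + 1; = 22; G_4 = 22−1 = 21
step 4: 21 = 3·7; sub 8 for 7: 3·8; = 24; G_5 = 24−1 = 23
step 5: 23 = 2·8 + 7; sub 9 for 8: 2·9 + 7; = 25; G_6 = 25−1 = 24
step 6: 24 = 2·9 + 6; sub 10 for 9: 2·10 + 6; = 26; G_7 = 26−1 = 25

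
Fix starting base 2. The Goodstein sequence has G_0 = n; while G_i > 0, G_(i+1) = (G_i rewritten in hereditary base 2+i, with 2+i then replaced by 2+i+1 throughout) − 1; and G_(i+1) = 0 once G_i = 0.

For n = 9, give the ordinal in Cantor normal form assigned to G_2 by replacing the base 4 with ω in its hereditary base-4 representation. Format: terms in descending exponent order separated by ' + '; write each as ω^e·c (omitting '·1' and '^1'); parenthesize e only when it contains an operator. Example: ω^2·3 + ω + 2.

ω^ω·3 + ω^3·3 + ω^2·3 + ω·3 + 3

G_0 = 9. HB_2(9) = 2^(2 + 1) + 1. Bump = 82. G_1 = 81.
G_1 = 81. HB_3(81) = 3^(3 + 1). Bump = 1024. G_2 = 1023.
G_2 = 1023. HB_4(1023) = 3·4^4 + 3·4^3 + 3·4^2 + 3·4 + 3. Bump = 9843. G_3 = 9842.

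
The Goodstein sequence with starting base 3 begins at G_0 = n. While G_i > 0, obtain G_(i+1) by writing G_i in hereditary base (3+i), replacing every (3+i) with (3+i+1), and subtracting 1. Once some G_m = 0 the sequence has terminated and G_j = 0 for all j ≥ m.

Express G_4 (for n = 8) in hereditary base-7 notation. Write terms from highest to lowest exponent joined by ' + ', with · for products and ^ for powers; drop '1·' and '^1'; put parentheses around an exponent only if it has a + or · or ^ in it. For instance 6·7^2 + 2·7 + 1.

base 3: 8 = 2·3 + 2; at 4: 2·4 + 2 = 10; next = 9
base 4: 9 = 2·4 + 1; at 5: 2·5 + 1 = 11; next = 10
base 5: 10 = 2·5; at 6: 2·6 = 12; next = 11
base 6: 11 = 6 + 5; at 7: 7 + 5 = 12; next = 11
base 7: 11 = 7 + 4; at 8: 8 + 4 = 12; next = 11

7 + 4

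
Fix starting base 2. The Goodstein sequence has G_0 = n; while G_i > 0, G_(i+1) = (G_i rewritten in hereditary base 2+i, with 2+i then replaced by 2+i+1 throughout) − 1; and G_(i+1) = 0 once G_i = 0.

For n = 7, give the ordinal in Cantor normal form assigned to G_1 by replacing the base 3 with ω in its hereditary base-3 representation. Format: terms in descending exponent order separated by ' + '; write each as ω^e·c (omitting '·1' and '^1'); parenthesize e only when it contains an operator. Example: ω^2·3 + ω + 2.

ω^ω + ω

G_0=7  [base 2] 2^2 + 2 + 1  →[2↦3]→  3^3 + 3 + 1 = 31  −1 ⇒ G_1=30
G_1=30  [base 3] 3^3 + 3  →[3↦4]→  4^4 + 4 = 260  −1 ⇒ G_2=259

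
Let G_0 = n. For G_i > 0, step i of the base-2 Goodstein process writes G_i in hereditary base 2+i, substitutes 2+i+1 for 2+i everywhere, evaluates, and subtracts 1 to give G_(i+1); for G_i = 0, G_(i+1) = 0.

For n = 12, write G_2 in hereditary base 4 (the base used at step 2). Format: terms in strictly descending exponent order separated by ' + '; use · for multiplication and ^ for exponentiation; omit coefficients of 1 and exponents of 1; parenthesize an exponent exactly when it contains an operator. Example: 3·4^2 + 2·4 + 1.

4^(4 + 1) + 2·4^2 + 2·4 + 1

12 —HB2→ 2^(2 + 1) + 2^2 —bump→ 3^(3 + 1) + 3^3 = 108 —(−1)→ 107
107 —HB3→ 3^(3 + 1) + 2·3^2 + 2·3 + 2 —bump→ 4^(4 + 1) + 2·4^2 + 2·4 + 2 = 1066 —(−1)→ 1065
1065 —HB4→ 4^(4 + 1) + 2·4^2 + 2·4 + 1 —bump→ 5^(5 + 1) + 2·5^2 + 2·5 + 1 = 15686 —(−1)→ 15685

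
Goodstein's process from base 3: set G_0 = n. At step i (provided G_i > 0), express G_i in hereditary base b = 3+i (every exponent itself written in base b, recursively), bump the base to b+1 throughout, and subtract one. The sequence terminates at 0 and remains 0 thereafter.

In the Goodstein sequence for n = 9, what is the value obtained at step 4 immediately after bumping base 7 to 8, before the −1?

(0) 9|_3 = 3^2 ↦ 4^2|_4 = 16 ⇒ 15
(1) 15|_4 = 3·4 + 3 ↦ 3·5 + 3|_5 = 18 ⇒ 17
(2) 17|_5 = 3·5 + 2 ↦ 3·6 + 2|_6 = 20 ⇒ 19
(3) 19|_6 = 3·6 + 1 ↦ 3·7 + 1|_7 = 22 ⇒ 21
(4) 21|_7 = 3·7 ↦ 3·8|_8 = 24 ⇒ 23

24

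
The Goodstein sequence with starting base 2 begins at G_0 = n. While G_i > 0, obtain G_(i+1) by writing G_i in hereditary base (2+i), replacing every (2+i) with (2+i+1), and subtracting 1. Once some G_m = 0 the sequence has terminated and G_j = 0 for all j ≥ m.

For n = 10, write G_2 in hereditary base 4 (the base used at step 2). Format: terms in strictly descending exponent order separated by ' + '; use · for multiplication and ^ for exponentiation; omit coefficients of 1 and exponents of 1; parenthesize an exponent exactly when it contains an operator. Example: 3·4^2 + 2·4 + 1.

4^(4 + 1) + 1

[0] 10 ≡ 2^(2 + 1) + 2 (base 2). Lift 3: 84. −1: 83.
[1] 83 ≡ 3^(3 + 1) + 2 (base 3). Lift 4: 1026. −1: 1025.
[2] 1025 ≡ 4^(4 + 1) + 1 (base 4). Lift 5: 15626. −1: 15625.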